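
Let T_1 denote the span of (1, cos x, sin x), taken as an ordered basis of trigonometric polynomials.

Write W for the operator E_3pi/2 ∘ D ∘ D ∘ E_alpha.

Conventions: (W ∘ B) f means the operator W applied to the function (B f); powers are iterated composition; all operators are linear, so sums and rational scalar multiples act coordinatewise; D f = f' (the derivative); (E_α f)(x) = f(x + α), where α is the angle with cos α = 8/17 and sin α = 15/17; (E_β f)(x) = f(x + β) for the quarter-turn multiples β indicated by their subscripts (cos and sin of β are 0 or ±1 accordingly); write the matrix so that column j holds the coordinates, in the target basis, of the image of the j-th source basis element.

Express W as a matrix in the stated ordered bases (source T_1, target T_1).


the matrix is [[0, 0, 0]; [0, -15/17, 8/17]; [0, -8/17, -15/17]] (rows listed top to bottom)

image of 1: 0
image of cos x: -(15/17)cos x - (8/17)sin x
image of sin x: (8/17)cos x - (15/17)sin x
each image's coordinates form column j of the matrix


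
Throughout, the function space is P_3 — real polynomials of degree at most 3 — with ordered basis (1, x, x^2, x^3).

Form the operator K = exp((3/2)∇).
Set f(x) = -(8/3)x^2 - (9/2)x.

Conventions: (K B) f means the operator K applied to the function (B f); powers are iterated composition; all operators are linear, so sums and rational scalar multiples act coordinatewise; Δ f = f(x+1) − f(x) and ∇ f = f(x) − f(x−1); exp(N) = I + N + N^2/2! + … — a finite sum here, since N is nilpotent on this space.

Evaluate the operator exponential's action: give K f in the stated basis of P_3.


order-1 term: -8x - 11/4
order-2 term: -6
the series for exp((3/2)∇) f terminates at order 2
exp((3/2)∇) f = -(8/3)x^2 - (25/2)x - 35/4

the image equals g(x) = -(8/3)x^2 - (25/2)x - 35/4


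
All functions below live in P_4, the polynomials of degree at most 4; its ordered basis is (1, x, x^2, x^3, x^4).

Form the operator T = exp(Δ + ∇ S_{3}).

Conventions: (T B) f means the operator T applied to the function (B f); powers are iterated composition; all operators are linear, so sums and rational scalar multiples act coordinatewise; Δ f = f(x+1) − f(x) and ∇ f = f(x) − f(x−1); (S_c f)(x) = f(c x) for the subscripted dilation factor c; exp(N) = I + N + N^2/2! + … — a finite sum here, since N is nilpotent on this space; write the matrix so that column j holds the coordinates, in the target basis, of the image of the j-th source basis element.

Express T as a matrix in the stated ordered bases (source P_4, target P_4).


the matrix is [[1, 4, 32, 656, 38736]; [0, 1, 20, 762, 74576]; [0, 0, 1, 84, 13296]; [0, 0, 0, 1, 328]; [0, 0, 0, 0, 1]] (rows listed top to bottom)

image of 1: 1
image of x: x + 4
image of x^2: x^2 + 20x + 32
image of x^3: x^3 + 84x^2 + 762x + 656
image of x^4: x^4 + 328x^3 + 13296x^2 + 74576x + 38736
each image's coordinates form column j of the matrix


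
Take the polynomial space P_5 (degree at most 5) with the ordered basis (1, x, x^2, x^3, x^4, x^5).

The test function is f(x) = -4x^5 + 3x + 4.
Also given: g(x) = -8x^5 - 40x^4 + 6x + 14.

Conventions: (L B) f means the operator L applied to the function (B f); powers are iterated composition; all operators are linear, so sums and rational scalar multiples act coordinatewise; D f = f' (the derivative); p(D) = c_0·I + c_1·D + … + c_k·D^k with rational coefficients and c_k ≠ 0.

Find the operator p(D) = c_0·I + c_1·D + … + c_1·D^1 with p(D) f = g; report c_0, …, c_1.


p(D) = 2·I + 2·D, i.e. c_0 = 2, c_1 = 2

D^0 f = -4x^5 + 3x + 4
D^1 f = -20x^4 + 3
matching coefficients of g against c_0 f + c_1 Df + … from the top degree down determines the c_i
solution: c_0 = 2, c_1 = 2


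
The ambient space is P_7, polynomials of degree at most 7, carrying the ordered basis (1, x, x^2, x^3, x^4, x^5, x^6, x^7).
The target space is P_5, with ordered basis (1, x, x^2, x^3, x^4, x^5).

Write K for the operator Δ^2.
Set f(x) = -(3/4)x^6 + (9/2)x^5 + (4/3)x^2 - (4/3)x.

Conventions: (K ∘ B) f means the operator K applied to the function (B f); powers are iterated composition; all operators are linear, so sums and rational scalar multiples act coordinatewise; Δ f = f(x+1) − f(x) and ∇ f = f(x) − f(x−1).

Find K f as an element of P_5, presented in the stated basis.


g(x) = -(45/2)x^4 + (225/2)x^2 + 180x + 547/6

Δ f = -(9/2)x^5 + (45/4)x^4 + 30x^3 + (135/4)x^2 + (62/3)x + 15/4
Δ Δ f = -(45/2)x^4 + (225/2)x^2 + 180x + 547/6


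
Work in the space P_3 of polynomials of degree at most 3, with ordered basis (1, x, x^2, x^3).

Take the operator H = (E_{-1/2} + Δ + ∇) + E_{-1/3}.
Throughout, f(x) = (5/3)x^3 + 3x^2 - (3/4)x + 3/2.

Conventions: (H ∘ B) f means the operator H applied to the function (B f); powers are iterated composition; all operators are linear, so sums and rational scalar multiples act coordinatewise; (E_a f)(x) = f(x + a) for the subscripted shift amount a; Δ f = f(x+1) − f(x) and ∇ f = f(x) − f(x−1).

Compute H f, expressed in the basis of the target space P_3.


E_{-1/2} f = (5/3)x^3 + (1/2)x^2 - (5/2)x + 29/12
Δ f = 5x^2 + 11x + 47/12
∇ f = 5x^2 + x - 25/12
(E_{-1/2} + Δ + ∇) f = (5/3)x^3 + (21/2)x^2 + (19/2)x + 17/4
E_{-1/3} f = (5/3)x^3 + (4/3)x^2 - (79/36)x + 655/324
((E_{-1/2} + Δ + ∇) + E_{-1/3}) f = (10/3)x^3 + (71/6)x^2 + (263/36)x + 508/81

the result is g(x) = (10/3)x^3 + (71/6)x^2 + (263/36)x + 508/81


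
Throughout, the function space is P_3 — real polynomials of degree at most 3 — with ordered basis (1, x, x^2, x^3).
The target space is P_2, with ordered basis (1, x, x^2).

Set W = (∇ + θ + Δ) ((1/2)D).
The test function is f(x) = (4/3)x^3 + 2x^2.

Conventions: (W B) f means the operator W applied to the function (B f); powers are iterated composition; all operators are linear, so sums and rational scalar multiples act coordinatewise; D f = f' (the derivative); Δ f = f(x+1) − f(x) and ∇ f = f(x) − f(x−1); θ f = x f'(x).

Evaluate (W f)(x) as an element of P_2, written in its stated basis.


D f = 4x^2 + 4x
((1/2)D) f = 2x^2 + 2x
∇ ((1/2)D) f = 4x
θ ((1/2)D) f = 4x^2 + 2x
Δ ((1/2)D) f = 4x + 4
(∇ + θ + Δ) ((1/2)D) f = 4x^2 + 10x + 4

the result is g(x) = 4x^2 + 10x + 4


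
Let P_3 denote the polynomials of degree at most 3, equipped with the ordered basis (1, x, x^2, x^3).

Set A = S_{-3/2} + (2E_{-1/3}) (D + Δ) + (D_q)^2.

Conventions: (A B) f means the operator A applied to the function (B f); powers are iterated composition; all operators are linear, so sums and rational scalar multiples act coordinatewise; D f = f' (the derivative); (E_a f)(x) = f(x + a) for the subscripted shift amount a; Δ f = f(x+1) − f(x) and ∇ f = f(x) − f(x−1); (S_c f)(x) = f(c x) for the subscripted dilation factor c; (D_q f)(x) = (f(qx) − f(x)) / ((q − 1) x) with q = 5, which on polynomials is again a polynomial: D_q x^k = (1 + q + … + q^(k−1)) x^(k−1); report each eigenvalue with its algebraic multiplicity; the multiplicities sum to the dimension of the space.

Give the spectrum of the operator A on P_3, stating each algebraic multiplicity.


image of 1: 1
image of x: -(3/2)x + 4
image of x^2: (9/4)x^2 + 8x + 16/3
image of x^3: -(27/8)x^3 + 12x^2 + 184x + 4/3
the matrix is upper triangular; its diagonal is (1, -3/2, 9/4, -27/8)
for a triangular matrix the eigenvalues are the diagonal entries, with algebraic multiplicity their repetition count

λ = -27/8 (multiplicity 1), λ = -3/2 (multiplicity 1), λ = 1 (multiplicity 1), λ = 9/4 (multiplicity 1)


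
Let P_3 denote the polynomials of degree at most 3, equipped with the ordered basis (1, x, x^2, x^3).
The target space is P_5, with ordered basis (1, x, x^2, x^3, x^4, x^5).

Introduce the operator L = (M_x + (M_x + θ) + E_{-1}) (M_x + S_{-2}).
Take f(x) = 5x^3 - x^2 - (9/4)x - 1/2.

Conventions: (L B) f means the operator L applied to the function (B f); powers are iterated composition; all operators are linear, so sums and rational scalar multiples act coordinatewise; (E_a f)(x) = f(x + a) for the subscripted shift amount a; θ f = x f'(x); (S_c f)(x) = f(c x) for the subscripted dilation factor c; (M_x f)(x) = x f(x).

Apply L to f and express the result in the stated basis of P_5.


g(x) = 10x^5 - 57x^4 - (393/2)x^3 + (569/4)x^2 - (247/2)x + 141/4

M_x f = 5x^4 - x^3 - (9/4)x^2 - (1/2)x
S_{-2} f = -40x^3 - 4x^2 + (9/2)x - 1/2
(M_x + S_{-2}) f = 5x^4 - 41x^3 - (25/4)x^2 + 4x - 1/2
M_x (M_x + S_{-2}) f = 5x^5 - 41x^4 - (25/4)x^3 + 4x^2 - (1/2)x
M_x (M_x + S_{-2}) f = 5x^5 - 41x^4 - (25/4)x^3 + 4x^2 - (1/2)x
θ (M_x + S_{-2}) f = 20x^4 - 123x^3 - (25/2)x^2 + 4x
(M_x + θ) (M_x + S_{-2}) f = 5x^5 - 21x^4 - (517/4)x^3 - (17/2)x^2 + (7/2)x
E_{-1} (M_x + S_{-2}) f = 5x^4 - 61x^3 + (587/4)x^2 - (253/2)x + 141/4
(M_x + (M_x + θ) + E_{-1}) (M_x + S_{-2}) f = 10x^5 - 57x^4 - (393/2)x^3 + (569/4)x^2 - (247/2)x + 141/4


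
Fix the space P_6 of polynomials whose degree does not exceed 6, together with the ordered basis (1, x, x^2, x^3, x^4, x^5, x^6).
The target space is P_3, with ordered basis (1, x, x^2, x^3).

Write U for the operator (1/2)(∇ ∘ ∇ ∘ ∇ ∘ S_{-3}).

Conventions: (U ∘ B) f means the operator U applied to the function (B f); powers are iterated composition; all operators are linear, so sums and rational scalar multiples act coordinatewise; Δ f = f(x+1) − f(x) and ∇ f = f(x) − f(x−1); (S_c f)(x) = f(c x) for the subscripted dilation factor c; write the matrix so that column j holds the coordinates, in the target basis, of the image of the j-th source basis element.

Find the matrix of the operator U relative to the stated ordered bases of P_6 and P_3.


the matrix is [[0, 0, 0, -81, -1458, -18225, -196830]; [0, 0, 0, 0, 972, 21870, 328050]; [0, 0, 0, 0, 0, -7290, -196830]; [0, 0, 0, 0, 0, 0, 43740]] (rows listed top to bottom)

image of 1: 0
image of x: 0
image of x^2: 0
image of x^3: -81
image of x^4: 972x - 1458
image of x^5: -7290x^2 + 21870x - 18225
image of x^6: 43740x^3 - 196830x^2 + 328050x - 196830
each image's coordinates form column j of the matrix


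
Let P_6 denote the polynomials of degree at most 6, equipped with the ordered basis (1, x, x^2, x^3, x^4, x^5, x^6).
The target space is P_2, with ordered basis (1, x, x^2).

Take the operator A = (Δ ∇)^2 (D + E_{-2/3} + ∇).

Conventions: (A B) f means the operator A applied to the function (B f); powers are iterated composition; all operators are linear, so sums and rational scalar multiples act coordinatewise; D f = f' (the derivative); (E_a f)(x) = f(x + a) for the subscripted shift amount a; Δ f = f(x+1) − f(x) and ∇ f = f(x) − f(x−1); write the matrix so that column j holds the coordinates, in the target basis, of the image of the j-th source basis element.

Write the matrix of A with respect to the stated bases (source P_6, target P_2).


image of 1: 0
image of x: 0
image of x^2: 0
image of x^3: 0
image of x^4: 24
image of x^5: 120x + 160
image of x^6: 360x^2 + 960x - 80
each image's coordinates form column j of the matrix

the matrix is [[0, 0, 0, 0, 24, 160, -80]; [0, 0, 0, 0, 0, 120, 960]; [0, 0, 0, 0, 0, 0, 360]] (rows listed top to bottom)


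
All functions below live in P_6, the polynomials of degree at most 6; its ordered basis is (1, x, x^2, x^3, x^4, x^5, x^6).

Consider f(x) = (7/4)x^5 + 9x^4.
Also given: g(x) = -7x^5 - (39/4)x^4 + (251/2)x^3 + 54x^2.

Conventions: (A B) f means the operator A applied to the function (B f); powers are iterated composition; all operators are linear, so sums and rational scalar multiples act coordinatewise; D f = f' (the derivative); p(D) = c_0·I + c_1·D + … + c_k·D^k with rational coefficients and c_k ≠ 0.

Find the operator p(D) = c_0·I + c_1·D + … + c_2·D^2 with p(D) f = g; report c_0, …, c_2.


D^0 f = (7/4)x^5 + 9x^4
D^1 f = (35/4)x^4 + 36x^3
D^2 f = 35x^3 + 108x^2
matching coefficients of g against c_0 f + c_1 Df + … from the top degree down determines the c_i
solution: c_0 = -4, c_1 = 3, c_2 = 1/2

p(D) = -4·I + 3·D + (1/2)·D^2, i.e. c_0 = -4, c_1 = 3, c_2 = 1/2


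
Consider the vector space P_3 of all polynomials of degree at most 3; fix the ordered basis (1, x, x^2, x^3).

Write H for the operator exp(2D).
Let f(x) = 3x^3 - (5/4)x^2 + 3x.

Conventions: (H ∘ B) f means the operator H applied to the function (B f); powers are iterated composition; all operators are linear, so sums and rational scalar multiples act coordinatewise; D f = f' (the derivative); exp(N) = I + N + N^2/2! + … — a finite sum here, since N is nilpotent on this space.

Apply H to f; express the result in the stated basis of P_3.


order-1 term: 18x^2 - 5x + 6
order-2 term: 36x - 5
order-3 term: 24
the series for exp(2D) f terminates at order 3
exp(2D) f = 3x^3 + (67/4)x^2 + 34x + 25

g(x) = 3x^3 + (67/4)x^2 + 34x + 25


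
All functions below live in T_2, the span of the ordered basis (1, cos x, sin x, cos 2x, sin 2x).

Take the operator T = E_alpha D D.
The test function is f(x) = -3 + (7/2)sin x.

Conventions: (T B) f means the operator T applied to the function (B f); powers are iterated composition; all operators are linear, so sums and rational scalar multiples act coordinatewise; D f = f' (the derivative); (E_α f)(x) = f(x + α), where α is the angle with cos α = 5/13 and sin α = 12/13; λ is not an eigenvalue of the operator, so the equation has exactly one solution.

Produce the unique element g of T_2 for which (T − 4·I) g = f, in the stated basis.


g(x) = 3/4 + (14/87)cos x - (133/174)sin x

write g with unknown coordinates in the stated basis and equate coefficients in (T − 4·I) g = f
solving from the highest basis element down gives g = 3/4 + (14/87)cos x - (133/174)sin x
check: T g = (56/87)cos x + (77/174)sin x
so T g − 4·g = -3 + (7/2)sin x = f ✓


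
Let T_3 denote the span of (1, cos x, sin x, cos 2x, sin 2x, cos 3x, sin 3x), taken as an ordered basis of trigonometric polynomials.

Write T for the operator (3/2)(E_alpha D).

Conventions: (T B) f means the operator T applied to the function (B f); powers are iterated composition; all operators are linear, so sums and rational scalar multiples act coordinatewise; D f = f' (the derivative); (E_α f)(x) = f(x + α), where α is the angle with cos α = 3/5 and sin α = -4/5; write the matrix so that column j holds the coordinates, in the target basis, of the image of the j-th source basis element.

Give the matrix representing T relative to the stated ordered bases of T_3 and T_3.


image of 1: 0
image of cos x: (6/5)cos x - (9/10)sin x
image of sin x: (9/10)cos x + (6/5)sin x
image of cos 2x: (72/25)cos 2x + (21/25)sin 2x
image of sin 2x: -(21/25)cos 2x + (72/25)sin 2x
image of cos 3x: (198/125)cos 3x + (1053/250)sin 3x
image of sin 3x: -(1053/250)cos 3x + (198/125)sin 3x
each image's coordinates form column j of the matrix

the matrix is [[0, 0, 0, 0, 0, 0, 0]; [0, 6/5, 9/10, 0, 0, 0, 0]; [0, -9/10, 6/5, 0, 0, 0, 0]; [0, 0, 0, 72/25, -21/25, 0, 0]; [0, 0, 0, 21/25, 72/25, 0, 0]; [0, 0, 0, 0, 0, 198/125, -1053/250]; [0, 0, 0, 0, 0, 1053/250, 198/125]] (rows listed top to bottom)


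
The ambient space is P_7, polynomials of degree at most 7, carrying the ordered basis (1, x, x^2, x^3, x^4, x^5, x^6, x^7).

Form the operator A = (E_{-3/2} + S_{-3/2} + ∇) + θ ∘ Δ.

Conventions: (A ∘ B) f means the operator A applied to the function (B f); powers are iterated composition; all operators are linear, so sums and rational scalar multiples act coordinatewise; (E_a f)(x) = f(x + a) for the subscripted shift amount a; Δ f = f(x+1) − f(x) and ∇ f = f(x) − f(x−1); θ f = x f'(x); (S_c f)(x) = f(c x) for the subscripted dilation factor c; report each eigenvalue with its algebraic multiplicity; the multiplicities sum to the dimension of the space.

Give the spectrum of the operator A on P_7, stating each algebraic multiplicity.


λ = -2059/128 (multiplicity 1), λ = -211/32 (multiplicity 1), λ = -19/8 (multiplicity 1), λ = -1/2 (multiplicity 1), λ = 2 (multiplicity 1), λ = 13/4 (multiplicity 1), λ = 97/16 (multiplicity 1), λ = 793/64 (multiplicity 1)

image of 1: 2
image of x: -(1/2)x - 1/2
image of x^2: (13/4)x^2 + x + 5/4
image of x^3: -(19/8)x^3 + (9/2)x^2 + (27/4)x - 19/8
image of x^4: (97/16)x^4 + 10x^3 + (39/2)x^2 - (11/2)x + 65/16
image of x^5: -(211/32)x^5 + (35/2)x^4 + (85/2)x^3 - (15/4)x^2 + (405/16)x - 211/32
image of x^6: (793/64)x^6 + 27x^5 + (315/4)x^4 + (25/2)x^3 + (1455/16)x^2 - (537/16)x + 665/64
image of x^7: -(2059/128)x^7 + (77/2)x^6 + (525/4)x^5 + (455/8)x^4 + (3955/16)x^3 - (3087/32)x^2 + (5103/64)x - 2059/128
the matrix is upper triangular; its diagonal is (2, -1/2, 13/4, -19/8, 97/16, -211/32, 793/64, -2059/128)
for a triangular matrix the eigenvalues are the diagonal entries, with algebraic multiplicity their repetition count


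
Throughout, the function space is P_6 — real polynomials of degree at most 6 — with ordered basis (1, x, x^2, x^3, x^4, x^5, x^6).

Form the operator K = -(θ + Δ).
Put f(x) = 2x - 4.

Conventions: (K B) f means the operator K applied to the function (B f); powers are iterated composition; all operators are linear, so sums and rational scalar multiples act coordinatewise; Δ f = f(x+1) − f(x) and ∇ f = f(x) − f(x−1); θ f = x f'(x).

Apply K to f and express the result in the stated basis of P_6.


the result is g(x) = -2x - 2

θ f = 2x
Δ f = 2
(θ + Δ) f = 2x + 2
(-(θ + Δ)) f = -2x - 2


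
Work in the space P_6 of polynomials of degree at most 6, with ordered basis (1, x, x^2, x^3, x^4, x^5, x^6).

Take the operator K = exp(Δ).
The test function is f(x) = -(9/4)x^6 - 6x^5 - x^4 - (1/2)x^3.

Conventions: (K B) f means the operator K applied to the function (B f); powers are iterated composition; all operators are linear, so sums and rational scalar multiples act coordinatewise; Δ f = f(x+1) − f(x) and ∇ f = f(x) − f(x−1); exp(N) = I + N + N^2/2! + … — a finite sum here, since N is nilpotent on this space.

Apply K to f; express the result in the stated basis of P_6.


order-1 term: -(27/2)x^5 - (255/4)x^4 - 109x^3 - (405/4)x^2 - 49x - 39/4
order-2 term: -(135/4)x^4 - 195x^3 - (1689/4)x^2 - 426x - 673/4
order-3 term: -45x^3 - (525/2)x^2 - (1043/2)x - 359
order-4 term: -(135/4)x^2 - 165x - 829/4
order-5 term: -(27/2)x - 159/4
order-6 term: -9/4
the series for exp(Δ) f terminates at order 6
exp(Δ) f = -(9/4)x^6 - (39/2)x^5 - (197/2)x^4 - (699/2)x^3 - (3279/4)x^2 - 1175x - 3145/4

the result is g(x) = -(9/4)x^6 - (39/2)x^5 - (197/2)x^4 - (699/2)x^3 - (3279/4)x^2 - 1175x - 3145/4


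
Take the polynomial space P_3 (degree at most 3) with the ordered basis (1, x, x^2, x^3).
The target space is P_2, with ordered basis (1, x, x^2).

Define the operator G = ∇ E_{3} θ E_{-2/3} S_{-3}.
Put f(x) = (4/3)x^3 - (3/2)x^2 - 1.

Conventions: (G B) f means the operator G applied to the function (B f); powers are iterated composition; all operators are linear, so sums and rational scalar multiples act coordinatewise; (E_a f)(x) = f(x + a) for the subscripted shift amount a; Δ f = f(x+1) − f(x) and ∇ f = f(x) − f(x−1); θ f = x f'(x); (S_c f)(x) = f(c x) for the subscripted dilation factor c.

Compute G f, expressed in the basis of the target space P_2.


S_{-3} f = -36x^3 - (27/2)x^2 - 1
E_{-2/3} S_{-3} f = -36x^3 + (117/2)x^2 - 30x + 11/3
θ E_{-2/3} S_{-3} f = -108x^3 + 117x^2 - 30x
E_{3} (θ E_{-2/3} S_{-3}) f = -108x^3 - 855x^2 - 2244x - 1953
∇ E_{3} (θ E_{-2/3} S_{-3}) f = -324x^2 - 1386x - 1497

the result is g(x) = -324x^2 - 1386x - 1497


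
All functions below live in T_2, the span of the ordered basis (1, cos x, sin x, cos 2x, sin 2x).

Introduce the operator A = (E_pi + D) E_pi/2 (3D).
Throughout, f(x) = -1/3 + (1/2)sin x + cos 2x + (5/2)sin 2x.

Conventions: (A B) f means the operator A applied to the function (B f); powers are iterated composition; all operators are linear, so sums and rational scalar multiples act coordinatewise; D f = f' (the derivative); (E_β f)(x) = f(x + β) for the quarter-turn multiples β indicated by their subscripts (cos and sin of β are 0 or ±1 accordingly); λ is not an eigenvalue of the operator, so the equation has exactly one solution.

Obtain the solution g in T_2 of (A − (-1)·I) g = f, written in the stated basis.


the result is g(x) = -1/3 + (3/50)cos x + (2/25)sin x + (28/205)cos 2x + (53/410)sin 2x

write g with unknown coordinates in the stated basis and equate coefficients in (A − (-1)·I) g = f
solving from the highest basis element down gives g = -1/3 + (3/50)cos x + (2/25)sin x + (28/205)cos 2x + (53/410)sin 2x
check: A g = -(3/50)cos x + (21/50)sin x + (177/205)cos 2x + (486/205)sin 2x
so A g − (-1)·g = -1/3 + (1/2)sin x + cos 2x + (5/2)sin 2x = f ✓


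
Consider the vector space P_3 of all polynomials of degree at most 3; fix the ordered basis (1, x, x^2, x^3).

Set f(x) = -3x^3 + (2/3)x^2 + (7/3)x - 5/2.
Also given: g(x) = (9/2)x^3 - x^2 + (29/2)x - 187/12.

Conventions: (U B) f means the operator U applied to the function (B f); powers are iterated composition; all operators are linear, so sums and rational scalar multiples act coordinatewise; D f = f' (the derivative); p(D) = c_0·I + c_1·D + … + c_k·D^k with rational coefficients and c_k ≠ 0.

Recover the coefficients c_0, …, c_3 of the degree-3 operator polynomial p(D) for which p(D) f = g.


D^0 f = -3x^3 + (2/3)x^2 + (7/3)x - 5/2
D^1 f = -9x^2 + (4/3)x + 7/3
D^2 f = -18x + 4/3
D^3 f = -18
matching coefficients of g against c_0 f + c_1 Df + … from the top degree down determines the c_i
solution: c_0 = -3/2, c_1 = 0, c_2 = -1, c_3 = 1

c_0 = -3/2, c_1 = 0, c_2 = -1, c_3 = 1


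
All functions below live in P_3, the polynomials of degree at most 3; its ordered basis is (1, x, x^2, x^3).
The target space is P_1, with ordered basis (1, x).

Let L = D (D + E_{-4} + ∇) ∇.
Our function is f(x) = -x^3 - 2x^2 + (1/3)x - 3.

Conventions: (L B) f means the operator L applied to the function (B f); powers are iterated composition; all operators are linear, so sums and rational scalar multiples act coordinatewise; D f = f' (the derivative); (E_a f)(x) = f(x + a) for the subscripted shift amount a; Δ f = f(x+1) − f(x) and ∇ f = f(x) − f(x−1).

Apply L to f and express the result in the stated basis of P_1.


∇ f = -3x^2 - x + 4/3
D ∇ f = -6x - 1
E_{-4} ∇ f = -3x^2 + 23x - 128/3
∇ ∇ f = -6x + 2
(D + E_{-4} + ∇) ∇ f = -3x^2 + 11x - 125/3
D ((D + E_{-4} + ∇) ∇) f = -6x + 11

the result is g(x) = -6x + 11


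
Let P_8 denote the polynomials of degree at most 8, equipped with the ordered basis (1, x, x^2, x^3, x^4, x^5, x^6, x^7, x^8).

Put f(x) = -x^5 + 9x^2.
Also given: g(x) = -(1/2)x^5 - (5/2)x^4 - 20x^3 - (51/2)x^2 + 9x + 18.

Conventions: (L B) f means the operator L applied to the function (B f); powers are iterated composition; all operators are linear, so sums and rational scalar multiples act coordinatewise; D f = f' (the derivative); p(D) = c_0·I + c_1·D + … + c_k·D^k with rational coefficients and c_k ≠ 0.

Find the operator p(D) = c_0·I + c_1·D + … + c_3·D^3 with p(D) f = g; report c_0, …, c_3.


c_0 = 1/2, c_1 = 1/2, c_2 = 1, c_3 = 1/2

D^0 f = -x^5 + 9x^2
D^1 f = -5x^4 + 18x
D^2 f = -20x^3 + 18
D^3 f = -60x^2
matching coefficients of g against c_0 f + c_1 Df + … from the top degree down determines the c_i
solution: c_0 = 1/2, c_1 = 1/2, c_2 = 1, c_3 = 1/2


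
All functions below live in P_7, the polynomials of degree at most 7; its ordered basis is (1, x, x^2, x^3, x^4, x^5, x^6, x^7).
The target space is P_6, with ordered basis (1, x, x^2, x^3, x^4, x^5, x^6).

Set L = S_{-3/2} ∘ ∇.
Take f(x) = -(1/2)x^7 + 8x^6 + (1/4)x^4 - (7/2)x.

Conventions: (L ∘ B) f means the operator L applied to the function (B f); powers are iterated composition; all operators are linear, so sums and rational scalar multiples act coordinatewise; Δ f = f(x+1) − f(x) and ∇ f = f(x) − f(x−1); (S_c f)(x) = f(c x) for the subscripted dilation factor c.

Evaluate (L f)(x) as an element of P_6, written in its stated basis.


∇ f = -(7/2)x^6 + (117/2)x^5 - (275/2)x^4 + (357/2)x^3 - 132x^2 + (105/2)x - 49/4
S_{-3/2} ∇ f = -(5103/128)x^6 - (28431/64)x^5 - (22275/32)x^4 - (9639/16)x^3 - 297x^2 - (315/4)x - 49/4

the result is g(x) = -(5103/128)x^6 - (28431/64)x^5 - (22275/32)x^4 - (9639/16)x^3 - 297x^2 - (315/4)x - 49/4


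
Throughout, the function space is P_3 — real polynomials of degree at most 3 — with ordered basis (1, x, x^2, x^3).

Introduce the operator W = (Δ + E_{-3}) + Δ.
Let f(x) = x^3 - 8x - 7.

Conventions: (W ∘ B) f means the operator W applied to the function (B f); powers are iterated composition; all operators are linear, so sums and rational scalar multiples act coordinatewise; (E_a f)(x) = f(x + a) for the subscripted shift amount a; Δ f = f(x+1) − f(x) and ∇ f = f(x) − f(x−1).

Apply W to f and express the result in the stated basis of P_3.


Δ f = 3x^2 + 3x - 7
E_{-3} f = x^3 - 9x^2 + 19x - 10
(Δ + E_{-3}) f = x^3 - 6x^2 + 22x - 17
Δ f = 3x^2 + 3x - 7
((Δ + E_{-3}) + Δ) f = x^3 - 3x^2 + 25x - 24

g(x) = x^3 - 3x^2 + 25x - 24


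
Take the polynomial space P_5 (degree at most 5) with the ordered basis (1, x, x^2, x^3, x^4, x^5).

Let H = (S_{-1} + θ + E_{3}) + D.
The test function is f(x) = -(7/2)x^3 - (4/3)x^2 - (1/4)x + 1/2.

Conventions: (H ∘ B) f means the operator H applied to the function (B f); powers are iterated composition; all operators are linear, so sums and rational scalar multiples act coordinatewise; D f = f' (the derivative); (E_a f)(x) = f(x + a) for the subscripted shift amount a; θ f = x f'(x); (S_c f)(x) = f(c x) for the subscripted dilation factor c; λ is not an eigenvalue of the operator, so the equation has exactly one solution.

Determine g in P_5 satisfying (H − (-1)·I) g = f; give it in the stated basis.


g(x) = -(7/8)x^3 + (11/6)x^2 + (209/48)x - 235/72

write g with unknown coordinates in the stated basis and equate coefficients in (H − (-1)·I) g = f
solving from the highest basis element down gives g = -(7/8)x^3 + (11/6)x^2 + (209/48)x - 235/72
check: H g = -(21/8)x^3 - (19/6)x^2 - (221/48)x + 271/72
so H g − (-1)·g = -(7/2)x^3 - (4/3)x^2 - (1/4)x + 1/2 = f ✓


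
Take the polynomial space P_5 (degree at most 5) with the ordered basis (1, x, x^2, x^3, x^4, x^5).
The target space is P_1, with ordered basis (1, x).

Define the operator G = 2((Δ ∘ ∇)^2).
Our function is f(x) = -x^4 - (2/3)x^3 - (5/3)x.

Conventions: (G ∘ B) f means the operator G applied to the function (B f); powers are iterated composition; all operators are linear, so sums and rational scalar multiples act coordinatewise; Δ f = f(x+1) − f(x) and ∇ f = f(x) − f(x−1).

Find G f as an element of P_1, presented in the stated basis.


∇ f = -4x^3 + 4x^2 - 2x - 4/3
Δ ∇ f = -12x^2 - 4x - 2
∇ (Δ ∘ ∇) f = -24x + 8
Δ ∇ (Δ ∘ ∇) f = -24
(2((Δ ∘ ∇)^2)) f = -48

the image equals g(x) = -48


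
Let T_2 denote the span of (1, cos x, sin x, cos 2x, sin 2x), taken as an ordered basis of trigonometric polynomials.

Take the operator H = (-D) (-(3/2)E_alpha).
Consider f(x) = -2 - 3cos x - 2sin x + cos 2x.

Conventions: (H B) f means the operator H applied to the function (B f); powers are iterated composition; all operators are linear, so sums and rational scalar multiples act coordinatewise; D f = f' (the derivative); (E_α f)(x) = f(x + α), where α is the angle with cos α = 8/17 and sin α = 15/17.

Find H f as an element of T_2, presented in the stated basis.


E_alpha f = -2 - (54/17)cos x + (29/17)sin x - (161/289)cos 2x - (240/289)sin 2x
(-(3/2)E_alpha) f = 3 + (81/17)cos x - (87/34)sin x + (483/578)cos 2x + (360/289)sin 2x
D (-(3/2)E_alpha) f = -(87/34)cos x - (81/17)sin x + (720/289)cos 2x - (483/289)sin 2x
(-D) (-(3/2)E_alpha) f = (87/34)cos x + (81/17)sin x - (720/289)cos 2x + (483/289)sin 2x

g(x) = (87/34)cos x + (81/17)sin x - (720/289)cos 2x + (483/289)sin 2x


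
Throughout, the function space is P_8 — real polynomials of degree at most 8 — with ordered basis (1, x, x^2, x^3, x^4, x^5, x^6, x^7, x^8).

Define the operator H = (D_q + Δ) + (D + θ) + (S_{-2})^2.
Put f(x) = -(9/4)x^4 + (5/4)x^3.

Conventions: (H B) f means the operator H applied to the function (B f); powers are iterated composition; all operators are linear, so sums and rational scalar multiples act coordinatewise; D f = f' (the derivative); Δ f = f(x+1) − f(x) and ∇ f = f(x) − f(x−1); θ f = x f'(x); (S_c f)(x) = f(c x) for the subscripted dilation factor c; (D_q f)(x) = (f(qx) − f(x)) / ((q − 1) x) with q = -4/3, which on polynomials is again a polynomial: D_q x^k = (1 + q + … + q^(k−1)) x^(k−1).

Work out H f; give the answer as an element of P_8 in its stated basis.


D_q f = (25/12)x^3 + (65/36)x^2
Δ f = -9x^3 - (39/4)x^2 - (21/4)x - 1
(D_q + Δ) f = -(83/12)x^3 - (143/18)x^2 - (21/4)x - 1
D f = -9x^3 + (15/4)x^2
θ f = -9x^4 + (15/4)x^3
(D + θ) f = -9x^4 - (21/4)x^3 + (15/4)x^2
S_{-2} f = -36x^4 - 10x^3
S_{-2} S_{-2} f = -576x^4 + 80x^3
((D_q + Δ) + (D + θ) + (S_{-2})^2) f = -585x^4 + (407/6)x^3 - (151/36)x^2 - (21/4)x - 1

g(x) = -585x^4 + (407/6)x^3 - (151/36)x^2 - (21/4)x - 1


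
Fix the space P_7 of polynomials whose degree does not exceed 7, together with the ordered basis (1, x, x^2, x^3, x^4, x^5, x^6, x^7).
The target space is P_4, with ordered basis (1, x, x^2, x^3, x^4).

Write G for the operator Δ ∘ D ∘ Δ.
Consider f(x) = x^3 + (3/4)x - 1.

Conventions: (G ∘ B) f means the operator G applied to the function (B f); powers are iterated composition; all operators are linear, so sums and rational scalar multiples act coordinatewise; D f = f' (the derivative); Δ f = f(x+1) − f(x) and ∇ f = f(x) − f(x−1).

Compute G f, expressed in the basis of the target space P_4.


Δ f = 3x^2 + 3x + 7/4
D Δ f = 6x + 3
Δ D Δ f = 6

the image equals g(x) = 6


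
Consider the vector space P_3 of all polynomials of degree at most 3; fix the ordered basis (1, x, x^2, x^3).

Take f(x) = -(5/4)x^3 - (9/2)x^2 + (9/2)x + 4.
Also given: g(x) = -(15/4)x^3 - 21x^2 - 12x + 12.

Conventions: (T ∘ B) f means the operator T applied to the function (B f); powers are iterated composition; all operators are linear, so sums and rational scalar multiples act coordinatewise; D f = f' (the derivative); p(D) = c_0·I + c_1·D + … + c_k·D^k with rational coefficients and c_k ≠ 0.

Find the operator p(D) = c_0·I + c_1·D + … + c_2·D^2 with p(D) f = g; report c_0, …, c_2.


p(D) = 3·I + 2·D + D^2, i.e. c_0 = 3, c_1 = 2, c_2 = 1

D^0 f = -(5/4)x^3 - (9/2)x^2 + (9/2)x + 4
D^1 f = -(15/4)x^2 - 9x + 9/2
D^2 f = -(15/2)x - 9
matching coefficients of g against c_0 f + c_1 Df + … from the top degree down determines the c_i
solution: c_0 = 3, c_1 = 2, c_2 = 1


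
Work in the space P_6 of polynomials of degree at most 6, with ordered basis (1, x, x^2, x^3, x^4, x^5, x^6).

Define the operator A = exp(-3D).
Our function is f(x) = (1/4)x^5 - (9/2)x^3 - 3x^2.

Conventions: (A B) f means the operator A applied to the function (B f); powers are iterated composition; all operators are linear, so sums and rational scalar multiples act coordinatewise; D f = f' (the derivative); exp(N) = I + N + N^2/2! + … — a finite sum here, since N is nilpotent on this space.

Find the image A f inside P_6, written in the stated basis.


the result is g(x) = (1/4)x^5 - (15/4)x^4 + 18x^3 - 30x^2 - (9/4)x + 135/4

order-1 term: -(15/4)x^4 + (81/2)x^2 + 18x
order-2 term: (45/2)x^3 - (243/2)x - 27
order-3 term: -(135/2)x^2 + 243/2
order-4 term: (405/4)x
order-5 term: -243/4
the series for exp(-3D) f terminates at order 5
exp(-3D) f = (1/4)x^5 - (15/4)x^4 + 18x^3 - 30x^2 - (9/4)x + 135/4


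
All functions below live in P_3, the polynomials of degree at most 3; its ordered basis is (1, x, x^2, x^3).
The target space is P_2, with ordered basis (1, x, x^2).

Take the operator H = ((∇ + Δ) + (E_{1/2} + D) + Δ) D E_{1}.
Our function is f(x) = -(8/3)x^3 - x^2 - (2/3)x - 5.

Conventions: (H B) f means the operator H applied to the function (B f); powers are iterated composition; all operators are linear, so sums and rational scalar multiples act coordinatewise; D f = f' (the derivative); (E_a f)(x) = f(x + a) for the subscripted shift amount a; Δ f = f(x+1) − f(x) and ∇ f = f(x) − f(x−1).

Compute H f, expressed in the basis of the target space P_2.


E_{1} f = -(8/3)x^3 - 9x^2 - (32/3)x - 28/3
D E_{1} f = -8x^2 - 18x - 32/3
∇ D E_{1} f = -16x - 10
Δ D E_{1} f = -16x - 26
(∇ + Δ) D E_{1} f = -32x - 36
E_{1/2} D E_{1} f = -8x^2 - 26x - 65/3
D D E_{1} f = -16x - 18
(E_{1/2} + D) D E_{1} f = -8x^2 - 42x - 119/3
Δ D E_{1} f = -16x - 26
((∇ + Δ) + (E_{1/2} + D) + Δ) D E_{1} f = -8x^2 - 90x - 305/3

g(x) = -8x^2 - 90x - 305/3


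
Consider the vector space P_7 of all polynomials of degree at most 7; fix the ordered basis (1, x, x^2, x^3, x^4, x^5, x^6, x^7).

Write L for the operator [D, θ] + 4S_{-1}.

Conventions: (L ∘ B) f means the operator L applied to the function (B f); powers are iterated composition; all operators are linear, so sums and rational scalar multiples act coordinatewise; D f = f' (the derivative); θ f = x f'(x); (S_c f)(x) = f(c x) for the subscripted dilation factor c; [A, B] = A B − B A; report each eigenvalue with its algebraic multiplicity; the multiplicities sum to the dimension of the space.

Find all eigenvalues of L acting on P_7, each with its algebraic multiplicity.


λ = -4 (multiplicity 4), λ = 4 (multiplicity 4)

image of 1: 4
image of x: -4x + 1
image of x^2: 4x^2 + 2x
image of x^3: -4x^3 + 3x^2
image of x^4: 4x^4 + 4x^3
image of x^5: -4x^5 + 5x^4
image of x^6: 4x^6 + 6x^5
image of x^7: -4x^7 + 7x^6
the matrix is upper triangular; its diagonal is (4, -4, 4, -4, 4, -4, 4, -4)
for a triangular matrix the eigenvalues are the diagonal entries, with algebraic multiplicity their repetition count


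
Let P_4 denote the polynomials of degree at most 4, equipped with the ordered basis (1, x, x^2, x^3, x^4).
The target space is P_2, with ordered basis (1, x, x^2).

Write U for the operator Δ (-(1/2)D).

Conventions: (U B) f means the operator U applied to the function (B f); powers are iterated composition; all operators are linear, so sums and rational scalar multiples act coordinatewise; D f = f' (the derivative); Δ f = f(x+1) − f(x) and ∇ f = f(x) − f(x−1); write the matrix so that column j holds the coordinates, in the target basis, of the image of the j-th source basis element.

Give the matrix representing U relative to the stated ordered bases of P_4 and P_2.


image of 1: 0
image of x: 0
image of x^2: -1
image of x^3: -3x - 3/2
image of x^4: -6x^2 - 6x - 2
each image's coordinates form column j of the matrix

the matrix is [[0, 0, -1, -3/2, -2]; [0, 0, 0, -3, -6]; [0, 0, 0, 0, -6]] (rows listed top to bottom)


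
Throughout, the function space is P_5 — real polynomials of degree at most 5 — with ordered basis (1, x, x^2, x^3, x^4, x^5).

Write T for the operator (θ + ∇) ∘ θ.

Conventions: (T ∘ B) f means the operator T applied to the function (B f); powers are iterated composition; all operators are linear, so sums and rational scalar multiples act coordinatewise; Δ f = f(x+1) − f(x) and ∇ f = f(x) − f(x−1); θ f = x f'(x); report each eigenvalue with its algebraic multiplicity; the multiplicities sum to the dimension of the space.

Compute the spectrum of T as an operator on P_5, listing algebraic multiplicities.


λ = 0 (multiplicity 1), λ = 1 (multiplicity 1), λ = 4 (multiplicity 1), λ = 9 (multiplicity 1), λ = 16 (multiplicity 1), λ = 25 (multiplicity 1)

image of 1: 0
image of x: x + 1
image of x^2: 4x^2 + 4x - 2
image of x^3: 9x^3 + 9x^2 - 9x + 3
image of x^4: 16x^4 + 16x^3 - 24x^2 + 16x - 4
image of x^5: 25x^5 + 25x^4 - 50x^3 + 50x^2 - 25x + 5
the matrix is upper triangular; its diagonal is (0, 1, 4, 9, 16, 25)
for a triangular matrix the eigenvalues are the diagonal entries, with algebraic multiplicity their repetition count


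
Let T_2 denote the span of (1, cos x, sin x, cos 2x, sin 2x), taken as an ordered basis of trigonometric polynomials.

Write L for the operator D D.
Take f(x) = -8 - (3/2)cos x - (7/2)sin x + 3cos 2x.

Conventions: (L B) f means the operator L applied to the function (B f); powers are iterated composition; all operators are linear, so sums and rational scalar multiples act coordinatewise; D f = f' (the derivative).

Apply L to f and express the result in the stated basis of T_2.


D f = -(7/2)cos x + (3/2)sin x - 6sin 2x
D D f = (3/2)cos x + (7/2)sin x - 12cos 2x

the image equals g(x) = (3/2)cos x + (7/2)sin x - 12cos 2x


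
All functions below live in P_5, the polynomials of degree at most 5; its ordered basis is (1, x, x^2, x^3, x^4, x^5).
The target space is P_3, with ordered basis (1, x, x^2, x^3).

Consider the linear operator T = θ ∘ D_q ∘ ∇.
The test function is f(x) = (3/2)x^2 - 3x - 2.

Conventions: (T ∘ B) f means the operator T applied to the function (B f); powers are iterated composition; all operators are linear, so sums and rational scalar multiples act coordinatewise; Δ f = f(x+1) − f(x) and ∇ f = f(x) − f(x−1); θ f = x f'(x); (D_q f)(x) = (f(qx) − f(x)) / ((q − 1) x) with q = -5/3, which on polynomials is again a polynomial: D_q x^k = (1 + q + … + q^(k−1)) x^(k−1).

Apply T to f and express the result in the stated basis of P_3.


the result is g(x) = 0

∇ f = 3x - 9/2
D_q ∇ f = 3
θ D_q ∇ f = 0


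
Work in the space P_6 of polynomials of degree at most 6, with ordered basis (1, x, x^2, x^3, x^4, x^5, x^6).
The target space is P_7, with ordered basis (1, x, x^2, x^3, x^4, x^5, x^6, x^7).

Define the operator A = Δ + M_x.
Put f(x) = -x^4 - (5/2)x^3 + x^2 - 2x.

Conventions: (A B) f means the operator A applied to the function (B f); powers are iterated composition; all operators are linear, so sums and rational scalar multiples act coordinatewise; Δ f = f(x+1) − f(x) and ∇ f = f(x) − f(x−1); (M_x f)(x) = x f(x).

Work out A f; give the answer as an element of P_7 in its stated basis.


Δ f = -4x^3 - (27/2)x^2 - (19/2)x - 9/2
M_x f = -x^5 - (5/2)x^4 + x^3 - 2x^2
(Δ + M_x) f = -x^5 - (5/2)x^4 - 3x^3 - (31/2)x^2 - (19/2)x - 9/2

the result is g(x) = -x^5 - (5/2)x^4 - 3x^3 - (31/2)x^2 - (19/2)x - 9/2


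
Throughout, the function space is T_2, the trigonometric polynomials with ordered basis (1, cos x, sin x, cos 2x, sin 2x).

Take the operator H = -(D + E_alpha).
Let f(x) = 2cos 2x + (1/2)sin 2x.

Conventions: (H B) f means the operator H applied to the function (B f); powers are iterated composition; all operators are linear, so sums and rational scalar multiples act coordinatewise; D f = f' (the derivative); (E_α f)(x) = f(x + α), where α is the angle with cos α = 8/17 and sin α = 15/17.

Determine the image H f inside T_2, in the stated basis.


D f = cos 2x - 4sin 2x
E_alpha f = -(202/289)cos 2x - (1121/578)sin 2x
(D + E_alpha) f = (87/289)cos 2x - (3433/578)sin 2x
(-(D + E_alpha)) f = -(87/289)cos 2x + (3433/578)sin 2x

g(x) = -(87/289)cos 2x + (3433/578)sin 2x


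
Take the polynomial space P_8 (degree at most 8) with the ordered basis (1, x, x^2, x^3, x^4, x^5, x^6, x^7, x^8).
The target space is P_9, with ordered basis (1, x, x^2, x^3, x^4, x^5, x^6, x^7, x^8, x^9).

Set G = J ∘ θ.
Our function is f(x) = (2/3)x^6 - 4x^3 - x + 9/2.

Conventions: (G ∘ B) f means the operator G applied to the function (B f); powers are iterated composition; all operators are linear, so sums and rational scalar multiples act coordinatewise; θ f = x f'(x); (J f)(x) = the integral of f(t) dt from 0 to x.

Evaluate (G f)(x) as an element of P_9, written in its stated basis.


the result is g(x) = (4/7)x^7 - 3x^4 - (1/2)x^2

θ f = 4x^6 - 12x^3 - x
J θ f = (4/7)x^7 - 3x^4 - (1/2)x^2


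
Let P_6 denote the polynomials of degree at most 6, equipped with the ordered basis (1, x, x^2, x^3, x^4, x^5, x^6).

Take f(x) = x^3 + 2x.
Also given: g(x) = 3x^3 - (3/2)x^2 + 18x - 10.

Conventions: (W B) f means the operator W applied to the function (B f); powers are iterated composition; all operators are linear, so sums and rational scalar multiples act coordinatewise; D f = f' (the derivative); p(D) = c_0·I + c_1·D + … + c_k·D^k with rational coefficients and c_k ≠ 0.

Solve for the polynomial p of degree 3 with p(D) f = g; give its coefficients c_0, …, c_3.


p(D) = 3·I − (1/2)·D + 2·D^2 − (3/2)·D^3, i.e. c_0 = 3, c_1 = -1/2, c_2 = 2, c_3 = -3/2

D^0 f = x^3 + 2x
D^1 f = 3x^2 + 2
D^2 f = 6x
D^3 f = 6
matching coefficients of g against c_0 f + c_1 Df + … from the top degree down determines the c_i
solution: c_0 = 3, c_1 = -1/2, c_2 = 2, c_3 = -3/2
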